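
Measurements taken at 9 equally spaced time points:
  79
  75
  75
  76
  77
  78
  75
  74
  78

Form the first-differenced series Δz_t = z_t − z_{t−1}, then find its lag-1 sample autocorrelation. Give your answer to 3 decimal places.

First differences Δz: -4, 0, 1, 1, 1, -3, -1, 4
Mean of differences = -0.1250
Numerator Σ(Δz_t−Δz̄)(Δz_{t+1}−Δz̄) = -2.1406
Denominator Σ(Δz_t−Δz̄)² = 44.8750
r_1(Δz) = -2.1406 / 44.8750 = -0.048

-0.048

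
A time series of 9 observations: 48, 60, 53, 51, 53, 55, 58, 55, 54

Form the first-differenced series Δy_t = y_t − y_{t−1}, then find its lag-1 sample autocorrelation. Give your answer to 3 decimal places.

-0.304

First differences Δy: 12, -7, -2, 2, 2, 3, -3, -1
Mean of differences = 0.7500
Numerator Σ(Δy_t−Δȳ)(Δy_{t+1}−Δȳ) = -66.8125
Denominator Σ(Δy_t−Δȳ)² = 219.5000
r_1(Δy) = -66.8125 / 219.5000 = -0.304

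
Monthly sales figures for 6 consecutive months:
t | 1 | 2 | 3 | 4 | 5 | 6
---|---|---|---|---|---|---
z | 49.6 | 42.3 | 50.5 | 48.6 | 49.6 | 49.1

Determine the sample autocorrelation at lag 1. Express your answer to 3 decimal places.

Mean z̄ = (49.6 + 42.3 + 50.5 + 48.6 + 49.6 + 49.1)/6 = 48.2833
Σ(z_t−z̄)(z_{t+1}−z̄) = (-7.8781) + (-13.2631) + (0.7019) + (0.4169) + (1.0753) = -18.9469
Denominator Σ(z_t−z̄)² = 44.9483
r_1 = -18.9469 / 44.9483 = -0.422

-0.422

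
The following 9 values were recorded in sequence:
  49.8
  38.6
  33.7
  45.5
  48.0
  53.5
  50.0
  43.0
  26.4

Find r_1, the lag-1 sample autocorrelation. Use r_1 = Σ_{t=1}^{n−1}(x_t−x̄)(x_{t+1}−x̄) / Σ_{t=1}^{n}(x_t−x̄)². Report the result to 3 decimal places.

0.201

Mean x̄ = (49.8 + 38.6 + 33.7 + 45.5 + 48.0 + 53.5 + 50.0 + 43.0 + 26.4)/9 = 43.1667
Numerator Σ_{t=1}^{8}(x_t−x̄)(x_{t+1}−x̄) = 124.3389
Denominator Σ(x_t−x̄)² = 617.9000
r_1 = 124.3389 / 617.9000 = 0.201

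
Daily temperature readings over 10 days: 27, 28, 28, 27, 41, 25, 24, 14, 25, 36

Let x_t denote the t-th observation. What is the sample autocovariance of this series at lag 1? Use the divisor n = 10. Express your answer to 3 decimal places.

Mean x̄ = (27 + 28 + 28 + 27 + 41 + 25 + 24 + 14 + 25 + 36)/10 = 27.5000
Σ_{t=1}^{9}(x_t−x̄)(x_{t+1}−x̄) = 27.7500
γ_1 = 27.7500 / 10 = 2.775

2.775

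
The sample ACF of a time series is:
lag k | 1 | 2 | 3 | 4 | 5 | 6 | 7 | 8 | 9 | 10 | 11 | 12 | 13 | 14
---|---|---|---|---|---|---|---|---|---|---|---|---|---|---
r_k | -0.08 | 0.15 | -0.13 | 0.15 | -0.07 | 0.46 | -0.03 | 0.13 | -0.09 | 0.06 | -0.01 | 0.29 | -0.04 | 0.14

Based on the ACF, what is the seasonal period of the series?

The largest autocorrelation is r_6 = 0.46, with a weaker echo at lag 12 (0.29); the remaining lags stay at or below 0.15.
The dominant spike at lag 6 indicates a seasonal period of 6.

6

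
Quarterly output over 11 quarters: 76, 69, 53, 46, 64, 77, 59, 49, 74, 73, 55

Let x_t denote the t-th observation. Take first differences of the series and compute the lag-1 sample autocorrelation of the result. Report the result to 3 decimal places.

0.011

First differences Δx: -7, -16, -7, 18, 13, -18, -10, 25, -1, -18
Mean of differences = -2.1000
Numerator Σ(Δx_t−Δx̄)(Δx_{t+1}−Δx̄) = 24.9900
Denominator Σ(Δx_t−Δx̄)² = 2176.9000
r_1(Δx) = 24.9900 / 2176.9000 = 0.011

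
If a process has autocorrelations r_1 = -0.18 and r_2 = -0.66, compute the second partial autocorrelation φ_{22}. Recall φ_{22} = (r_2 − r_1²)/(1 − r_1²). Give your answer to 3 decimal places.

φ_{22} = (r_2 − r_1²) / (1 − r_1²)
r_1² = (-0.18)² = 0.0324
Numerator = -0.66 − 0.0324 = -0.6924; denominator = 1 − 0.0324 = 0.9676
φ_{22} = -0.6924 / 0.9676 = -0.716

-0.716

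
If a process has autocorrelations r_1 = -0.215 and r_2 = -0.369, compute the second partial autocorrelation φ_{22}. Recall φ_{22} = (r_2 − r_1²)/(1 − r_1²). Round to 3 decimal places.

-0.435

φ_{22} = (r_2 − r_1²) / (1 − r_1²)
r_1² = (-0.215)² = 0.046225
Numerator = -0.369 − 0.0462 = -0.4152; denominator = 1 − 0.0462 = 0.9538
φ_{22} = -0.4152 / 0.9538 = -0.435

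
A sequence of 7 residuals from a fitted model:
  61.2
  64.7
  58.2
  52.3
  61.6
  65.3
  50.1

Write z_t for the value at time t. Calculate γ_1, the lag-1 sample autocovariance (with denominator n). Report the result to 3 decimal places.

-6.311

Mean z̄ = (61.2 + 64.7 + 58.2 + 52.3 + 61.6 + 65.3 + 50.1)/7 = 59.0571
Deviations: 2.1429, 5.6429, -0.8571, -6.7571, 2.5429, 6.2429, -8.9571
Σ_{t=1}^{6}(z_t−z̄)(z_{t+1}−z̄) = -44.1790
γ_1 = -44.1790 / 7 = -6.311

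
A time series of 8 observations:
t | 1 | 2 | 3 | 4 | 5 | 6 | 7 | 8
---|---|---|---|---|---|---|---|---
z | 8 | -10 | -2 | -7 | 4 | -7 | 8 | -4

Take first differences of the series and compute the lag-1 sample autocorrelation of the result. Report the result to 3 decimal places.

-0.675

First differences Δz: -18, 8, -5, 11, -11, 15, -12
Mean of differences = -1.7143
Numerator Σ(Δz_t−Δz̄)(Δz_{t+1}−Δz̄) = -677.0816
Denominator Σ(Δz_t−Δz̄)² = 1003.4286
r_1(Δz) = -677.0816 / 1003.4286 = -0.675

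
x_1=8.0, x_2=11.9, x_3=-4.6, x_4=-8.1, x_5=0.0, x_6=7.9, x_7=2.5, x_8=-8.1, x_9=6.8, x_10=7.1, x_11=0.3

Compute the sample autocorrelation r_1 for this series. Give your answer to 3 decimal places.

0.074

Mean x̄ = (8.0 + 11.9 − 4.6 − 8.1 + 0.0 + 7.9 + 2.5 − 8.1 + 6.8 + 7.1 + 0.3)/11 = 2.1545
Numerator Σ_{t=1}^{10}(x_t−x̄)(x_{t+1}−x̄) = 34.7279
Denominator Σ(x_t−x̄)² = 472.3273
r_1 = 34.7279 / 472.3273 = 0.074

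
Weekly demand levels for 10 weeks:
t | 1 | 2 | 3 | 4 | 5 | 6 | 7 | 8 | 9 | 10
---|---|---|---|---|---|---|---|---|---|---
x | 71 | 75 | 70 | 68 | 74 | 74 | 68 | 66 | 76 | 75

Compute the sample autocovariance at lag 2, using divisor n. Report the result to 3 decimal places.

-7.978

Mean x̄ = (71 + 75 + 70 + 68 + 74 + 74 + 68 + 66 + 76 + 75)/10 = 71.7000
Σ_{t=1}^{8}(x_t−x̄)(x_{t+2}−x̄) = -79.7800
γ_2 = -79.7800 / 10 = -7.978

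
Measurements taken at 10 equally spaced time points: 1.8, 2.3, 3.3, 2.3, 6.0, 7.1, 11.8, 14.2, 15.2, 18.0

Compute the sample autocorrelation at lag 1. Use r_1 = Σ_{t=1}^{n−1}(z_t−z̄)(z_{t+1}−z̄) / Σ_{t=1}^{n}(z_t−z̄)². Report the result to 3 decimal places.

0.715

Mean z̄ = (1.8 + 2.3 + 3.3 + 2.3 + 6.0 + 7.1 + 11.8 + 14.2 + 15.2 + 18.0)/10 = 8.2000
Numerator Σ_{t=1}^{9}(z_t−z̄)(z_{t+1}−z̄) = 239.2200
Denominator Σ(z_t−z̄)² = 334.6400
r_1 = 239.2200 / 334.6400 = 0.715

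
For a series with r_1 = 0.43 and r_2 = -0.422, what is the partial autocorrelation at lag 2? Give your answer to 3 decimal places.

-0.745

φ_{22} = (r_2 − r_1²) / (1 − r_1²)
r_1² = (0.43)² = 0.1849
Numerator = -0.422 − 0.1849 = -0.6069; denominator = 1 − 0.1849 = 0.8151
φ_{22} = -0.6069 / 0.8151 = -0.745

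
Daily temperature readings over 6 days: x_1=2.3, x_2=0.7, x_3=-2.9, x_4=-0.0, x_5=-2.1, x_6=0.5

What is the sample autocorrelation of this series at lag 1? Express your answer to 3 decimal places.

-0.141

Mean x̄ = (2.3 + 0.7 − 2.9 − 0.0 − 2.1 + 0.5)/6 = -0.2500
Deviations from mean: 2.5500, 0.9500, -2.6500, 0.2500, -1.8500, 0.7500
Numerator Σ_{t=1}^{5}(x_t−x̄)(x_{t+1}−x̄) = -2.6075
Denominator Σ(x_t−x̄)² = 18.4750
r_1 = -2.6075 / 18.4750 = -0.141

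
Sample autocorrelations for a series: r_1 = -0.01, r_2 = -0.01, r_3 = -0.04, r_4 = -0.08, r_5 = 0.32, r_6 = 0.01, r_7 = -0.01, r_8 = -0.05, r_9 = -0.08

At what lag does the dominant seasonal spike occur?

5

The largest autocorrelation is r_5 = 0.32; the remaining lags stay at or below 0.01.
The dominant spike at lag 5 indicates a seasonal period of 5.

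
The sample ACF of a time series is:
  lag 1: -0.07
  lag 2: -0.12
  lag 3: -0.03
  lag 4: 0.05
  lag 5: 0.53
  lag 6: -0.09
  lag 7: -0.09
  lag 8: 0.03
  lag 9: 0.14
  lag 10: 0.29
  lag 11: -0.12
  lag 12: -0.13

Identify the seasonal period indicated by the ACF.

The largest autocorrelation is r_5 = 0.53, with a weaker echo at lag 10 (0.29); the remaining lags stay at or below 0.14.
The dominant spike at lag 5 indicates a seasonal period of 5.

5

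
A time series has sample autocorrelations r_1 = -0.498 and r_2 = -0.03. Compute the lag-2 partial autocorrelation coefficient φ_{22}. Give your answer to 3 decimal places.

φ_{22} = (r_2 − r_1²) / (1 − r_1²)
r_1² = (-0.498)² = 0.248004
Numerator = -0.03 − 0.2480 = -0.2780; denominator = 1 − 0.2480 = 0.7520
φ_{22} = -0.2780 / 0.7520 = -0.370

-0.370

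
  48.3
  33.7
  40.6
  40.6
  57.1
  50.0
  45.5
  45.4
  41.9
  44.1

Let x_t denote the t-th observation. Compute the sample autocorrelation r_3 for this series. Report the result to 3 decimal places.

-0.510

Mean x̄ = (48.3 + 33.7 + 40.6 + 40.6 + 57.1 + 50.0 + 45.5 + 45.4 + 41.9 + 44.1)/10 = 44.7200
Σ(x_t−x̄)(x_{t+3}−x̄) = (-14.7496) + (-136.4276) + (-21.7536) + (-3.2136) + (8.4184) + (-14.8896) + (-0.4836) = -183.0992
Denominator Σ(x_t−x̄)² = 358.7560
r_3 = -183.0992 / 358.7560 = -0.510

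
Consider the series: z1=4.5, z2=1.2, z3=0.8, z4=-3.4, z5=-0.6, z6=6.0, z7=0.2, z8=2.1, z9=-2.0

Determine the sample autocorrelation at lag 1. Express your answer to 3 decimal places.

Mean z̄ = (4.5 + 1.2 + 0.8 − 3.4 − 0.6 + 6.0 + 0.2 + 2.1 − 2.0)/9 = 0.9778
Numerator Σ_{t=1}^{8}(z_t−z̄)(z_{t+1}−z̄) = -7.6160
Denominator Σ(z_t−z̄)² = 70.0956
r_1 = -7.6160 / 70.0956 = -0.109

-0.109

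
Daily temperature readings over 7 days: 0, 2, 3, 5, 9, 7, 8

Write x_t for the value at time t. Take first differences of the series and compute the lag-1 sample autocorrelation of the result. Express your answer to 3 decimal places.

-0.333

First differences Δx: 2, 1, 2, 4, -2, 1
Mean of differences = 1.3333
Numerator Σ(Δx_t−Δx̄)(Δx_{t+1}−Δx̄) = -6.4444
Denominator Σ(Δx_t−Δx̄)² = 19.3333
r_1(Δx) = -6.4444 / 19.3333 = -0.333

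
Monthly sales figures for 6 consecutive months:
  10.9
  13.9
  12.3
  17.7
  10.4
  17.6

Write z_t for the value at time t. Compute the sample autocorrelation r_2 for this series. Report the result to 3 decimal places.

0.475

Mean z̄ = (10.9 + 13.9 + 12.3 + 17.7 + 10.4 + 17.6)/6 = 13.8000
Deviations from mean: -2.9000, 0.1000, -1.5000, 3.9000, -3.4000, 3.8000
Σ(z_t−z̄)(z_{t+2}−z̄) = (4.3500) + (0.3900) + (5.1000) + (14.8200) = 24.6600
Denominator Σ(z_t−z̄)² = 51.8800
r_2 = 24.6600 / 51.8800 = 0.475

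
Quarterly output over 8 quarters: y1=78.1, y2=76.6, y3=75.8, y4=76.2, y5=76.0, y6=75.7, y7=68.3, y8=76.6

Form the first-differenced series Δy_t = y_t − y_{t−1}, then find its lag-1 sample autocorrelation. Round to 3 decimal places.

First differences Δy: -1.5, -0.8, 0.4, -0.2, -0.3, -7.4, 8.3
Mean of differences = -0.2143
Numerator Σ(Δy_t−Δȳ)(Δy_{t+1}−Δȳ) = -60.1645
Denominator Σ(Δy_t−Δȳ)² = 126.5086
r_1(Δy) = -60.1645 / 126.5086 = -0.476

-0.476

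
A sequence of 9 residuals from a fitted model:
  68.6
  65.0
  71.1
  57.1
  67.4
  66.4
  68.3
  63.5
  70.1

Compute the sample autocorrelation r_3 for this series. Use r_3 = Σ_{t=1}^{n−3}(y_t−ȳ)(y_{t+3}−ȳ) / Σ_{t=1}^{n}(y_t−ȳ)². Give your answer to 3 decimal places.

Mean ȳ = (68.6 + 65.0 + 71.1 + 57.1 + 67.4 + 66.4 + 68.3 + 63.5 + 70.1)/9 = 66.3889
Σ(y_t−ȳ)(y_{t+3}−ȳ) = (-20.5388) + (-1.4043) + (0.0523) + (-17.7521) + (-2.9210) + (0.0412) = -42.5226
Denominator Σ(y_t−ȳ)² = 142.0889
r_3 = -42.5226 / 142.0889 = -0.299

-0.299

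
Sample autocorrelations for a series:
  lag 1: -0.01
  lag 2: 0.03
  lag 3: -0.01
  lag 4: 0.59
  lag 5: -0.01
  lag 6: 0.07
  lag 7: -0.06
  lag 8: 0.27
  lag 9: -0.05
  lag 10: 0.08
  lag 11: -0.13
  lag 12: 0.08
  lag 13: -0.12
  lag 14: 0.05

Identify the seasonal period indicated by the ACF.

The largest autocorrelation is r_4 = 0.59, with a weaker echo at lag 8 (0.27); the remaining lags stay at or below 0.08.
The dominant spike at lag 4 indicates a seasonal period of 4.

4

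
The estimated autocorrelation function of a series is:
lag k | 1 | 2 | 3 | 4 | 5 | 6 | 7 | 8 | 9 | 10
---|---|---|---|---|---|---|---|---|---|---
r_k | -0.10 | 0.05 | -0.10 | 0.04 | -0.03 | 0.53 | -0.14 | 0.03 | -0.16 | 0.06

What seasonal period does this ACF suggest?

The largest autocorrelation is r_6 = 0.53; the remaining lags stay at or below 0.06.
The dominant spike at lag 6 indicates a seasonal period of 6.

6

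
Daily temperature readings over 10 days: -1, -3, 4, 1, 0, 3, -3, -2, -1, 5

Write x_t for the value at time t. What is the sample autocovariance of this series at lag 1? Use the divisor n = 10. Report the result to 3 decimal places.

-1.079

Mean x̄ = (-1 − 3 + 4 + 1 + 0 + 3 − 3 − 2 − 1 + 5)/10 = 0.3000
Σ_{t=1}^{9}(x_t−x̄)(x_{t+1}−x̄) = -10.7900
γ_1 = -10.7900 / 10 = -1.079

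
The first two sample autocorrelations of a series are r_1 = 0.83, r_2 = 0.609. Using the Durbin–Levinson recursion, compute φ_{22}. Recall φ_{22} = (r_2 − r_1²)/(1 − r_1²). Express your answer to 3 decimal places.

-0.257

φ_{22} = (r_2 − r_1²) / (1 − r_1²)
r_1² = (0.83)² = 0.6889
Numerator = 0.609 − 0.6889 = -0.0799; denominator = 1 − 0.6889 = 0.3111
φ_{22} = -0.0799 / 0.3111 = -0.257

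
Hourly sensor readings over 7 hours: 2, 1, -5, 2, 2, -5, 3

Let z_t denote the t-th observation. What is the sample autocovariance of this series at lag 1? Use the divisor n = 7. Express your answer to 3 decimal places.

Mean z̄ = (2 + 1 − 5 + 2 + 2 − 5 + 3)/7 = 0.0000
Deviations: 2.0000, 1.0000, -5.0000, 2.0000, 2.0000, -5.0000, 3.0000
Σ_{t=1}^{6}(z_t−z̄)(z_{t+1}−z̄) = -34.0000
γ_1 = -34.0000 / 7 = -4.857

-4.857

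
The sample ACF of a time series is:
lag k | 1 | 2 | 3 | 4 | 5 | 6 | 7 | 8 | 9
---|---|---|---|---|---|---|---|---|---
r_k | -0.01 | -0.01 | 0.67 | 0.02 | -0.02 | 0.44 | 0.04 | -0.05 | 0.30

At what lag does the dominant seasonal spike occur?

3

The largest autocorrelation is r_3 = 0.67, with weaker echoes at lags 6 (0.44) and 9 (0.30); the remaining lags stay at or below 0.04.
The dominant spike at lag 3 indicates a seasonal period of 3.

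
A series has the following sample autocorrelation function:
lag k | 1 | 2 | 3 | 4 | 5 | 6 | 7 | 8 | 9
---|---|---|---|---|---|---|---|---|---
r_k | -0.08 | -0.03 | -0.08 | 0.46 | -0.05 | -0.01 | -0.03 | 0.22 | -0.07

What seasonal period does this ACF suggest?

The largest autocorrelation is r_4 = 0.46, with a weaker echo at lag 8 (0.22); the remaining lags stay at or below -0.01.
The dominant spike at lag 4 indicates a seasonal period of 4.

4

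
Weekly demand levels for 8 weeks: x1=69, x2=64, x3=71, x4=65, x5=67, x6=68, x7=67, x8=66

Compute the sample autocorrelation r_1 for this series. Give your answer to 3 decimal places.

Mean x̄ = (69 + 64 + 71 + 65 + 67 + 68 + 67 + 66)/8 = 67.1250
Deviations from mean: 1.8750, -3.1250, 3.8750, -2.1250, -0.1250, 0.8750, -0.1250, -1.1250
Σ(x_t−x̄)(x_{t+1}−x̄) = (-5.8594) + (-12.1094) + (-8.2344) + (0.2656) + (-0.1094) + (-0.1094) + (0.1406) = -26.0156
Denominator Σ(x_t−x̄)² = 34.8750
r_1 = -26.0156 / 34.8750 = -0.746

-0.746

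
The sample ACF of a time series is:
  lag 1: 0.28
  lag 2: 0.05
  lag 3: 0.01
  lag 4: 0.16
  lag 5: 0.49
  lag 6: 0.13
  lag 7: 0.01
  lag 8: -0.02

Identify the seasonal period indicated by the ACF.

5

The largest autocorrelation is r_5 = 0.49; the remaining lags stay at or below 0.28. The elevated value at lag 1 (0.28), dropping to 0.05 at lag 2, reflects decaying short-term dependence rather than seasonality.
The dominant spike at lag 5 indicates a seasonal period of 5.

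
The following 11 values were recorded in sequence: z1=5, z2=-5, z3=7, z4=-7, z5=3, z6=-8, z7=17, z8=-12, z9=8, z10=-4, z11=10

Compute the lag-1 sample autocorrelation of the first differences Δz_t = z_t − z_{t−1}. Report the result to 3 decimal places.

First differences Δz: -10, 12, -14, 10, -11, 25, -29, 20, -12, 14
Mean of differences = 0.5000
Numerator Σ(Δz_t−Δz̄)(Δz_{t+1}−Δz̄) = -2526.7500
Denominator Σ(Δz_t−Δz̄)² = 2864.5000
r_1(Δz) = -2526.7500 / 2864.5000 = -0.882

-0.882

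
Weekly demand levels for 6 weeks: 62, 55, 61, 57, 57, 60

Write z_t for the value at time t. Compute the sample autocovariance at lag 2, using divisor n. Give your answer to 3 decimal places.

1.296

Mean z̄ = (62 + 55 + 61 + 57 + 57 + 60)/6 = 58.6667
Σ_{t=1}^{4}(z_t−z̄)(z_{t+2}−z̄) = 7.7778
γ_2 = 7.7778 / 6 = 1.296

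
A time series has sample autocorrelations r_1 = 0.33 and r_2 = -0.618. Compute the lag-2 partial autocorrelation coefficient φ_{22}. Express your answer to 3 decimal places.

-0.816

φ_{22} = (r_2 − r_1²) / (1 − r_1²)
r_1² = (0.33)² = 0.1089
Numerator = -0.618 − 0.1089 = -0.7269; denominator = 1 − 0.1089 = 0.8911
φ_{22} = -0.7269 / 0.8911 = -0.816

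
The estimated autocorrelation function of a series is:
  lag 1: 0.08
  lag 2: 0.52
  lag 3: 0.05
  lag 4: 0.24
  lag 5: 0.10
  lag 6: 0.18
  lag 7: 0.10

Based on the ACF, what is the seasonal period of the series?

The largest autocorrelation is r_2 = 0.52, with weaker echoes at lags 4 (0.24) and 6 (0.18); the remaining lags stay at or below 0.10.
The dominant spike at lag 2 indicates a seasonal period of 2.

2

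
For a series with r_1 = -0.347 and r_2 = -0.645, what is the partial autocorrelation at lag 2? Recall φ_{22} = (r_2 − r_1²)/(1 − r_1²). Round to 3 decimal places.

φ_{22} = (r_2 − r_1²) / (1 − r_1²)
r_1² = (-0.347)² = 0.120409
Numerator = -0.645 − 0.1204 = -0.7654; denominator = 1 − 0.1204 = 0.8796
φ_{22} = -0.7654 / 0.8796 = -0.870

-0.870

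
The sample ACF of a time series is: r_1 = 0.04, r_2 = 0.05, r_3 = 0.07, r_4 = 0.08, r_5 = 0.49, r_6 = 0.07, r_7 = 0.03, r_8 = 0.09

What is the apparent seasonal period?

5

The largest autocorrelation is r_5 = 0.49; the remaining lags stay at or below 0.09.
The dominant spike at lag 5 indicates a seasonal period of 5.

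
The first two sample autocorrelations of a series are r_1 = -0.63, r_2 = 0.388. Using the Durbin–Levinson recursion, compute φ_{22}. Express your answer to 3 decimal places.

φ_{22} = (r_2 − r_1²) / (1 − r_1²)
r_1² = (-0.63)² = 0.3969
Numerator = 0.388 − 0.3969 = -0.0089; denominator = 1 − 0.3969 = 0.6031
φ_{22} = -0.0089 / 0.6031 = -0.015

-0.015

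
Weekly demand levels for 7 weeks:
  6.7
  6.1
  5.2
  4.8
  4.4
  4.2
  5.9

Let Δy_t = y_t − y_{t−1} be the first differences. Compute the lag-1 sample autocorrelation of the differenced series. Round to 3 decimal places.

0.123

First differences Δy: -0.6, -0.9, -0.4, -0.4, -0.2, 1.7
Mean of differences = -0.1333
Numerator Σ(Δy_t−Δȳ)(Δy_{t+1}−Δȳ) = 0.5289
Denominator Σ(Δy_t−Δȳ)² = 4.3133
r_1(Δy) = 0.5289 / 4.3133 = 0.123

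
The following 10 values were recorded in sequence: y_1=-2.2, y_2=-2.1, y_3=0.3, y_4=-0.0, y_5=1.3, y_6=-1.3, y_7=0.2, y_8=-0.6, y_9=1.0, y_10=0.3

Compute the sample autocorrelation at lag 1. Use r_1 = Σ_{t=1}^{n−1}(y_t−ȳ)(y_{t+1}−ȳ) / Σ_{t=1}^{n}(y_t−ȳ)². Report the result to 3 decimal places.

Mean ȳ = (-2.2 − 2.1 + 0.3 − 0.0 + 1.3 − 1.3 + 0.2 − 0.6 + 1.0 + 0.3)/10 = -0.3100
Numerator Σ_{t=1}^{9}(y_t−ȳ)(y_{t+1}−ȳ) = 1.1519
Denominator Σ(y_t−ȳ)² = 13.2490
r_1 = 1.1519 / 13.2490 = 0.087

0.087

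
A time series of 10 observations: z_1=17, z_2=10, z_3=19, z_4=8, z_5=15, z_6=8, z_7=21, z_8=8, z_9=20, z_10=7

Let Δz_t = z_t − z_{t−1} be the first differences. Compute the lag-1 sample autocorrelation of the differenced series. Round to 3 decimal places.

First differences Δz: -7, 9, -11, 7, -7, 13, -13, 12, -13
Mean of differences = -1.1111
Numerator Σ(Δz_t−Δz̄)(Δz_{t+1}−Δz̄) = -850.1235
Denominator Σ(Δz_t−Δz̄)² = 988.8889
r_1(Δz) = -850.1235 / 988.8889 = -0.860

-0.860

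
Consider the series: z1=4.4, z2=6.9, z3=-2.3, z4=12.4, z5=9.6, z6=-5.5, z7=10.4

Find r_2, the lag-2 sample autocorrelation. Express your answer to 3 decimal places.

-0.252

Mean z̄ = (4.4 + 6.9 − 2.3 + 12.4 + 9.6 − 5.5 + 10.4)/7 = 5.1286
Deviations from mean: -0.7286, 1.7714, -7.4286, 7.2714, 4.4714, -10.6286, 5.2714
Numerator Σ_{t=1}^{5}(z_t−z̄)(z_{t+2}−z̄) = -68.6373
Denominator Σ(z_t−z̄)² = 272.4743
r_2 = -68.6373 / 272.4743 = -0.252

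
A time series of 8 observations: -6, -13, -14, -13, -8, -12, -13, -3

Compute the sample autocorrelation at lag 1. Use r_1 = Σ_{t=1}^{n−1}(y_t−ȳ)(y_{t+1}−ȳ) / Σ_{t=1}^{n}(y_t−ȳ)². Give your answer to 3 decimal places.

Mean ȳ = (-6 − 13 − 14 − 13 − 8 − 12 − 13 − 3)/8 = -10.2500
Deviations from mean: 4.2500, -2.7500, -3.7500, -2.7500, 2.2500, -1.7500, -2.7500, 7.2500
Σ(y_t−ȳ)(y_{t+1}−ȳ) = (-11.6875) + (10.3125) + (10.3125) + (-6.1875) + (-3.9375) + (4.8125) + (-19.9375) = -16.3125
Denominator Σ(y_t−ȳ)² = 115.5000
r_1 = -16.3125 / 115.5000 = -0.141

-0.141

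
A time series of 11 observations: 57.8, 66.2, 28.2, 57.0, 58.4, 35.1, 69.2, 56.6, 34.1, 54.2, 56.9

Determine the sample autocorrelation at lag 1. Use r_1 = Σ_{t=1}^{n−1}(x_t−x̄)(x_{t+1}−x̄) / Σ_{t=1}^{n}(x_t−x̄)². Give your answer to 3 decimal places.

-0.424

Mean x̄ = (57.8 + 66.2 + 28.2 + 57.0 + 58.4 + 35.1 + 69.2 + 56.6 + 34.1 + 54.2 + 56.9)/11 = 52.1545
Numerator Σ_{t=1}^{10}(x_t−x̄)(x_{t+1}−x̄) = -771.8930
Denominator Σ(x_t−x̄)² = 1819.2873
r_1 = -771.8930 / 1819.2873 = -0.424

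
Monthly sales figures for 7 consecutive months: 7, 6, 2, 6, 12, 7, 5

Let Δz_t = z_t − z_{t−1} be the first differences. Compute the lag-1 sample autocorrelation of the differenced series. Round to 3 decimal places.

First differences Δz: -1, -4, 4, 6, -5, -2
Mean of differences = -0.3333
Numerator Σ(Δz_t−Δz̄)(Δz_{t+1}−Δz̄) = -7.7778
Denominator Σ(Δz_t−Δz̄)² = 97.3333
r_1(Δz) = -7.7778 / 97.3333 = -0.080

-0.080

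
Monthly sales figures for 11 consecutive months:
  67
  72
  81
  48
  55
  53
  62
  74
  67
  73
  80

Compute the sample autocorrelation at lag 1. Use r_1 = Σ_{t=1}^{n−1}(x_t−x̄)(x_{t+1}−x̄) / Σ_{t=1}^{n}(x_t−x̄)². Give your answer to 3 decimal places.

Mean x̄ = (67 + 72 + 81 + 48 + 55 + 53 + 62 + 74 + 67 + 73 + 80)/11 = 66.5455
Numerator Σ_{t=1}^{10}(x_t−x̄)(x_{t+1}−x̄) = 304.6116
Denominator Σ(x_t−x̄)² = 1198.7273
r_1 = 304.6116 / 1198.7273 = 0.254

0.254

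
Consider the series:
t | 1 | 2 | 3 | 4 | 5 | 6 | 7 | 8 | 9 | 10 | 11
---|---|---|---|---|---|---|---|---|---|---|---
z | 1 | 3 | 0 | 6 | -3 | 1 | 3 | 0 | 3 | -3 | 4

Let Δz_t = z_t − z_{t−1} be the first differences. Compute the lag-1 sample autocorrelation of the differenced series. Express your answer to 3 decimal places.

-0.711

First differences Δz: 2, -3, 6, -9, 4, 2, -3, 3, -6, 7
Mean of differences = 0.3000
Numerator Σ(Δz_t−Δz̄)(Δz_{t+1}−Δz̄) = -179.2900
Denominator Σ(Δz_t−Δz̄)² = 252.1000
r_1(Δz) = -179.2900 / 252.1000 = -0.711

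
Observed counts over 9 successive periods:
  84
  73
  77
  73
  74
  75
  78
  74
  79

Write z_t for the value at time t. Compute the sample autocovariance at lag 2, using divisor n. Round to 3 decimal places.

Mean z̄ = (84 + 73 + 77 + 73 + 74 + 75 + 78 + 74 + 79)/9 = 76.3333
Σ_{t=1}^{7}(z_t−z̄)(z_{t+2}−z̄) = 22.7778
γ_2 = 22.7778 / 9 = 2.531

2.531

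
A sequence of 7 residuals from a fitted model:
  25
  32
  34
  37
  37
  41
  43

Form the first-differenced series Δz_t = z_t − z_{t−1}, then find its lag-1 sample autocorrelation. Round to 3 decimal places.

First differences Δz: 7, 2, 3, 0, 4, 2
Mean of differences = 3.0000
Numerator Σ(Δz_t−Δz̄)(Δz_{t+1}−Δz̄) = -8.0000
Denominator Σ(Δz_t−Δz̄)² = 28.0000
r_1(Δz) = -8.0000 / 28.0000 = -0.286

-0.286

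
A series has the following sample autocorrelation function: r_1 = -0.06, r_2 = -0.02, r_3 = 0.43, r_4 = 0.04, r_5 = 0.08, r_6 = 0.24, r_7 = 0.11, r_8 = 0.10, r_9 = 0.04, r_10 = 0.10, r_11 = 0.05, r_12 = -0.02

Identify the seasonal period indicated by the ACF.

3

The largest autocorrelation is r_3 = 0.43, with a weaker echo at lag 6 (0.24); the remaining lags stay at or below 0.11.
The dominant spike at lag 3 indicates a seasonal period of 3.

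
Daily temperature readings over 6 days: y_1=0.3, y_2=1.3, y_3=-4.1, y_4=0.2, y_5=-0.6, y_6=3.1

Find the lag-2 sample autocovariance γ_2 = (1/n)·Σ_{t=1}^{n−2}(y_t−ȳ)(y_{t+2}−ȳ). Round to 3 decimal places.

0.373

Mean ȳ = (0.3 + 1.3 − 4.1 + 0.2 − 0.6 + 3.1)/6 = 0.0333
Σ_{t=1}^{4}(y_t−ȳ)(y_{t+2}−ȳ) = 2.2378
γ_2 = 2.2378 / 6 = 0.373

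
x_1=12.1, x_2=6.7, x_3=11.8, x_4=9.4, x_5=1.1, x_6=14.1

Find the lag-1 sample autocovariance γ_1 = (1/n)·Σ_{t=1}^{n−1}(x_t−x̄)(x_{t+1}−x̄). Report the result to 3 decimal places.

-9.090

Mean x̄ = (12.1 + 6.7 + 11.8 + 9.4 + 1.1 + 14.1)/6 = 9.2000
Σ_{t=1}^{5}(x_t−x̄)(x_{t+1}−x̄) = -54.5400
γ_1 = -54.5400 / 6 = -9.090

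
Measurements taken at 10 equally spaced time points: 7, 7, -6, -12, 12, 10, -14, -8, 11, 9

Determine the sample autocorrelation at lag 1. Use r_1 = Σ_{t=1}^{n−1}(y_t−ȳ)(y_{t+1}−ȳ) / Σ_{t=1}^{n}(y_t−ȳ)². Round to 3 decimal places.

0.037

Mean ȳ = (7 + 7 − 6 − 12 + 12 + 10 − 14 − 8 + 11 + 9)/10 = 1.6000
Numerator Σ_{t=1}^{9}(y_t−ȳ)(y_{t+1}−ȳ) = 35.4400
Denominator Σ(y_t−ȳ)² = 958.4000
r_1 = 35.4400 / 958.4000 = 0.037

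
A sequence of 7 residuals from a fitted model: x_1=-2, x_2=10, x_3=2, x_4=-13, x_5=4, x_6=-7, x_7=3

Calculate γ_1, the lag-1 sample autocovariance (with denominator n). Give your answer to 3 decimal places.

-18.414

Mean x̄ = (-2 + 10 + 2 − 13 + 4 − 7 + 3)/7 = -0.4286
Σ_{t=1}^{6}(x_t−x̄)(x_{t+1}−x̄) = -128.8980
γ_1 = -128.8980 / 7 = -18.414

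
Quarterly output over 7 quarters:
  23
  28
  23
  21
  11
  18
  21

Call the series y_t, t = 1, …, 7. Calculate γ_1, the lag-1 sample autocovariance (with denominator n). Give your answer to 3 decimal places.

8.111

Mean ȳ = (23 + 28 + 23 + 21 + 11 + 18 + 21)/7 = 20.7143
Deviations: 2.2857, 7.2857, 2.2857, 0.2857, -9.7143, -2.7143, 0.2857
Σ_{t=1}^{6}(y_t−ȳ)(y_{t+1}−ȳ) = 56.7755
γ_1 = 56.7755 / 7 = 8.111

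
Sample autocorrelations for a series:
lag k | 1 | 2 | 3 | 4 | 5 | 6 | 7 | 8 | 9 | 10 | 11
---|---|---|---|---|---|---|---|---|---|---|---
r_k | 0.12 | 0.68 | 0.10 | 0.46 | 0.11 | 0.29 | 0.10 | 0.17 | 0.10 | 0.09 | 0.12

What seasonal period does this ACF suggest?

2

The largest autocorrelation is r_2 = 0.68, with weaker echoes at lags 4 (0.46), 6 (0.29) and 8 (0.17); the remaining lags stay at or below 0.12.
The dominant spike at lag 2 indicates a seasonal period of 2.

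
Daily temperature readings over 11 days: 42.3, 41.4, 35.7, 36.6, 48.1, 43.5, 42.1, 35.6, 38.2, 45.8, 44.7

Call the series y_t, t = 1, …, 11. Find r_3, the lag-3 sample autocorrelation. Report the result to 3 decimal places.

-0.452

Mean ȳ = (42.3 + 41.4 + 35.7 + 36.6 + 48.1 + 43.5 + 42.1 + 35.6 + 38.2 + 45.8 + 44.7)/11 = 41.2727
Numerator Σ_{t=1}^{8}(y_t−ȳ)(y_{t+3}−ȳ) = -81.4786
Denominator Σ(y_t−ȳ)² = 180.0818
r_3 = -81.4786 / 180.0818 = -0.452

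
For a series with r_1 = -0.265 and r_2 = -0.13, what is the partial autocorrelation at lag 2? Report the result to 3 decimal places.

-0.215

φ_{22} = (r_2 − r_1²) / (1 − r_1²)
r_1² = (-0.265)² = 0.070225
Numerator = -0.13 − 0.0702 = -0.2002; denominator = 1 − 0.0702 = 0.9298
φ_{22} = -0.2002 / 0.9298 = -0.215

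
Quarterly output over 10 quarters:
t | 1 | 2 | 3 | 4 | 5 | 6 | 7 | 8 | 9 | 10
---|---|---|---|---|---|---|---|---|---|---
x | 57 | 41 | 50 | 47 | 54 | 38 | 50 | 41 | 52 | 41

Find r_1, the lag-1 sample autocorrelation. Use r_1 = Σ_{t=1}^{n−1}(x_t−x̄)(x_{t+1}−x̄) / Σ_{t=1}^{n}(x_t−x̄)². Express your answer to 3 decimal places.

Mean x̄ = (57 + 41 + 50 + 47 + 54 + 38 + 50 + 41 + 52 + 41)/10 = 47.1000
Numerator Σ_{t=1}^{9}(x_t−x̄)(x_{t+1}−x̄) = -245.7100
Denominator Σ(x_t−x̄)² = 380.9000
r_1 = -245.7100 / 380.9000 = -0.645

-0.645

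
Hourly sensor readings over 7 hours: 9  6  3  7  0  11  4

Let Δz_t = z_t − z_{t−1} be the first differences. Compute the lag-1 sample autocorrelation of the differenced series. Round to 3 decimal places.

-0.730

First differences Δz: -3, -3, 4, -7, 11, -7
Mean of differences = -0.8333
Numerator Σ(Δz_t−Δz̄)(Δz_{t+1}−Δz̄) = -181.5278
Denominator Σ(Δz_t−Δz̄)² = 248.8333
r_1(Δz) = -181.5278 / 248.8333 = -0.730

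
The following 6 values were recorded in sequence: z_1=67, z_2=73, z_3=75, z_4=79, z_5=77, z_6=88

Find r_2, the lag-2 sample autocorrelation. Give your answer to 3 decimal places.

0.138

Mean z̄ = (67 + 73 + 75 + 79 + 77 + 88)/6 = 76.5000
Σ(z_t−z̄)(z_{t+2}−z̄) = (14.2500) + (-8.7500) + (-0.7500) + (28.7500) = 33.5000
Denominator Σ(z_t−z̄)² = 243.5000
r_2 = 33.5000 / 243.5000 = 0.138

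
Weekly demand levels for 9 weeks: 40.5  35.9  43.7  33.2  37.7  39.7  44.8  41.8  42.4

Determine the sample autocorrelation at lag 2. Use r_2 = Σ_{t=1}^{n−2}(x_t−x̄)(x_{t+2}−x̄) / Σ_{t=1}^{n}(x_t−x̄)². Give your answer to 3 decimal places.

Mean x̄ = (40.5 + 35.9 + 43.7 + 33.2 + 37.7 + 39.7 + 44.8 + 41.8 + 42.4)/9 = 39.9667
Σ(x_t−x̄)(x_{t+2}−x̄) = (1.9911) + (27.5178) + (-8.4622) + (1.8044) + (-10.9556) + (-0.4889) + (11.7611) = 23.1678
Denominator Σ(x_t−x̄)² = 114.4000
r_2 = 23.1678 / 114.4000 = 0.203

0.203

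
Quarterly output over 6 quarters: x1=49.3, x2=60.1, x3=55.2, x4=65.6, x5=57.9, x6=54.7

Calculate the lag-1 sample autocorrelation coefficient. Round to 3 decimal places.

-0.268

Mean x̄ = (49.3 + 60.1 + 55.2 + 65.6 + 57.9 + 54.7)/6 = 57.1333
Deviations from mean: -7.8333, 2.9667, -1.9333, 8.4667, 0.7667, -2.4333
Numerator Σ_{t=1}^{5}(x_t−x̄)(x_{t+1}−x̄) = -40.7178
Denominator Σ(x_t−x̄)² = 152.0933
r_1 = -40.7178 / 152.0933 = -0.268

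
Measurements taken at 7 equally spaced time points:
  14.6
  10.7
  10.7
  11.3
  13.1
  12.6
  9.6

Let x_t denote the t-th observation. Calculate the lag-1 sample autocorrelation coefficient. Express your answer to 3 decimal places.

Mean x̄ = (14.6 + 10.7 + 10.7 + 11.3 + 13.1 + 12.6 + 9.6)/7 = 11.8000
Deviations from mean: 2.8000, -1.1000, -1.1000, -0.5000, 1.3000, 0.8000, -2.2000
Σ(x_t−x̄)(x_{t+1}−x̄) = (-3.0800) + (1.2100) + (0.5500) + (-0.6500) + (1.0400) + (-1.7600) = -2.6900
Denominator Σ(x_t−x̄)² = 17.6800
r_1 = -2.6900 / 17.6800 = -0.152

-0.152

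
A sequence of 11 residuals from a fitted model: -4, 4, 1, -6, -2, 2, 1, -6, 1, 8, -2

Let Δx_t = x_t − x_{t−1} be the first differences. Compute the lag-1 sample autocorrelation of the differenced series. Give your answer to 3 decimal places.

First differences Δx: 8, -3, -7, 4, 4, -1, -7, 7, 7, -10
Mean of differences = 0.2000
Numerator Σ(Δx_t−Δx̄)(Δx_{t+1}−Δx̄) = -82.8400
Denominator Σ(Δx_t−Δx̄)² = 401.6000
r_1(Δx) = -82.8400 / 401.6000 = -0.206

-0.206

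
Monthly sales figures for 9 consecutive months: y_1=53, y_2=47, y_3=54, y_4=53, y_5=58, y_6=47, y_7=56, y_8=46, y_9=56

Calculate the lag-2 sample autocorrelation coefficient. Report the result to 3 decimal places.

0.452

Mean ȳ = (53 + 47 + 54 + 53 + 58 + 47 + 56 + 46 + 56)/9 = 52.2222
Σ(y_t−ȳ)(y_{t+2}−ȳ) = (1.3827) + (-4.0617) + (10.2716) + (-4.0617) + (21.8272) + (32.4938) + (14.2716) = 72.1235
Denominator Σ(y_t−ȳ)² = 159.5556
r_2 = 72.1235 / 159.5556 = 0.452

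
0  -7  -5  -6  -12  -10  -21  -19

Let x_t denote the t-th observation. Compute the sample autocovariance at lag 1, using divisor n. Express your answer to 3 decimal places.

Mean x̄ = (0 − 7 − 5 − 6 − 12 − 10 − 21 − 19)/8 = -10.0000
Deviations: 10.0000, 3.0000, 5.0000, 4.0000, -2.0000, 0.0000, -11.0000, -9.0000
Σ_{t=1}^{7}(x_t−x̄)(x_{t+1}−x̄) = 156.0000
γ_1 = 156.0000 / 8 = 19.500

19.500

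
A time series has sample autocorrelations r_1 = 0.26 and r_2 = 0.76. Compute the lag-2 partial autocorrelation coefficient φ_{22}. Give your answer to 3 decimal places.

0.743

φ_{22} = (r_2 − r_1²) / (1 − r_1²)
r_1² = (0.26)² = 0.0676
Numerator = 0.76 − 0.0676 = 0.6924; denominator = 1 − 0.0676 = 0.9324
φ_{22} = 0.6924 / 0.9324 = 0.743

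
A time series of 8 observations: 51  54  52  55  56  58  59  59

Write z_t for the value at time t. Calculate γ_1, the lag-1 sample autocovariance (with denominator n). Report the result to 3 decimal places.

4.469

Mean z̄ = (51 + 54 + 52 + 55 + 56 + 58 + 59 + 59)/8 = 55.5000
Σ_{t=1}^{7}(z_t−z̄)(z_{t+1}−z̄) = 35.7500
γ_1 = 35.7500 / 8 = 4.469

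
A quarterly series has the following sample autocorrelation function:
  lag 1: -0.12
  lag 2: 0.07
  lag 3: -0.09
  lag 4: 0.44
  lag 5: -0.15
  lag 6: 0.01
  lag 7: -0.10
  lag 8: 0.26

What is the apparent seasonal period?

The largest autocorrelation is r_4 = 0.44, with a weaker echo at lag 8 (0.26); the remaining lags stay at or below 0.07.
The dominant spike at lag 4 indicates a seasonal period of 4.

4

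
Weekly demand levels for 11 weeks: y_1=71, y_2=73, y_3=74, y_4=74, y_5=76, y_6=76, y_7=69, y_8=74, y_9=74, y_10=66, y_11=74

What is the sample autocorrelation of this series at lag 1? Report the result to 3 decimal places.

-0.177

Mean ȳ = (71 + 73 + 74 + 74 + 76 + 76 + 69 + 74 + 74 + 66 + 74)/11 = 72.8182
Numerator Σ_{t=1}^{10}(y_t−ȳ)(y_{t+1}−ȳ) = -16.2149
Denominator Σ(y_t−ȳ)² = 91.6364
r_1 = -16.2149 / 91.6364 = -0.177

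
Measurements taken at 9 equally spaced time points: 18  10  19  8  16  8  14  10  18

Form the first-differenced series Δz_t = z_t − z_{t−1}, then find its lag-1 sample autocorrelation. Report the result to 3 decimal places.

-0.837

First differences Δz: -8, 9, -11, 8, -8, 6, -4, 8
Mean of differences = 0.0000
Numerator Σ(Δz_t−Δz̄)(Δz_{t+1}−Δz̄) = -427.0000
Denominator Σ(Δz_t−Δz̄)² = 510.0000
r_1(Δz) = -427.0000 / 510.0000 = -0.837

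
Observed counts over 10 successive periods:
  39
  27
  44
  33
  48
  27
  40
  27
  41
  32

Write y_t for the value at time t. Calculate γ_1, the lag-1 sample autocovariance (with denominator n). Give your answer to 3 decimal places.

Mean ȳ = (39 + 27 + 44 + 33 + 48 + 27 + 40 + 27 + 41 + 32)/10 = 35.8000
Σ_{t=1}^{9}(y_t−ȳ)(y_{t+1}−ȳ) = -404.2400
γ_1 = -404.2400 / 10 = -40.424

-40.424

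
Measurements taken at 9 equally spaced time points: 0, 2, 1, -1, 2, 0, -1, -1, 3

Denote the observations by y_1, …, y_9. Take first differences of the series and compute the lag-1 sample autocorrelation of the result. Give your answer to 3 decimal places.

First differences Δy: 2, -1, -2, 3, -2, -1, 0, 4
Mean of differences = 0.3750
Numerator Σ(Δy_t−Δȳ)(Δy_{t+1}−Δȳ) = -9.0156
Denominator Σ(Δy_t−Δȳ)² = 37.8750
r_1(Δy) = -9.0156 / 37.8750 = -0.238

-0.238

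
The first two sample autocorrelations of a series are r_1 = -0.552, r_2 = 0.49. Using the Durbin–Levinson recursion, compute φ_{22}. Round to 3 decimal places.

φ_{22} = (r_2 − r_1²) / (1 − r_1²)
r_1² = (-0.552)² = 0.304704
Numerator = 0.49 − 0.3047 = 0.1853; denominator = 1 − 0.3047 = 0.6953
φ_{22} = 0.1853 / 0.6953 = 0.266

0.266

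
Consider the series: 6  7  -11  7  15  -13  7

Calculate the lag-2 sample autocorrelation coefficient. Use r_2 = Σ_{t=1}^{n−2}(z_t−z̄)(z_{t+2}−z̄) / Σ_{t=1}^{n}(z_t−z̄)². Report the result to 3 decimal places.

Mean z̄ = (6 + 7 − 11 + 7 + 15 − 13 + 7)/7 = 2.5714
Deviations from mean: 3.4286, 4.4286, -13.5714, 4.4286, 12.4286, -15.5714, 4.4286
Numerator Σ_{t=1}^{5}(z_t−z̄)(z_{t+2}−z̄) = -209.5102
Denominator Σ(z_t−z̄)² = 651.7143
r_2 = -209.5102 / 651.7143 = -0.321

-0.321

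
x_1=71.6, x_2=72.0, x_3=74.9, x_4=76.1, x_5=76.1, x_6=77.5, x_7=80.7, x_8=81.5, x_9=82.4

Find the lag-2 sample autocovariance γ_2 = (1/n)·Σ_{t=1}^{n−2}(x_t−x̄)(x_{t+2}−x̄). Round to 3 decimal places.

Mean x̄ = (71.6 + 72.0 + 74.9 + 76.1 + 76.1 + 77.5 + 80.7 + 81.5 + 82.4)/9 = 76.9778
Σ_{t=1}^{7}(x_t−x̄)(x_{t+2}−x̄) = 36.1857
γ_2 = 36.1857 / 9 = 4.021

4.021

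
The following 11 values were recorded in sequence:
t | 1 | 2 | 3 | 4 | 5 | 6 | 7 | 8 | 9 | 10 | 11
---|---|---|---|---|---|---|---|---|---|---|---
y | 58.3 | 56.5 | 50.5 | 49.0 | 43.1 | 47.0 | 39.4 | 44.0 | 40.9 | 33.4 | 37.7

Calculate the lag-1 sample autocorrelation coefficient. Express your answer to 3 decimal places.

0.599

Mean ȳ = (58.3 + 56.5 + 50.5 + 49.0 + 43.1 + 47.0 + 39.4 + 44.0 + 40.9 + 33.4 + 37.7)/11 = 45.4364
Numerator Σ_{t=1}^{10}(y_t−ȳ)(y_{t+1}−ȳ) = 357.8732
Denominator Σ(y_t−ȳ)² = 597.9255
r_1 = 357.8732 / 597.9255 = 0.599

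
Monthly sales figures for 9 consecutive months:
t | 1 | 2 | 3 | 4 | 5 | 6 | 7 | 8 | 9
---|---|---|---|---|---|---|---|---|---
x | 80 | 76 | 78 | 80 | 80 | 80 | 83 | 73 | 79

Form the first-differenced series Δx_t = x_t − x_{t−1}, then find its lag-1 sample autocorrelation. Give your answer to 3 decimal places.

First differences Δx: -4, 2, 2, 0, 0, 3, -10, 6
Mean of differences = -0.1250
Numerator Σ(Δx_t−Δx̄)(Δx_{t+1}−Δx̄) = -94.3906
Denominator Σ(Δx_t−Δx̄)² = 168.8750
r_1(Δx) = -94.3906 / 168.8750 = -0.559

-0.559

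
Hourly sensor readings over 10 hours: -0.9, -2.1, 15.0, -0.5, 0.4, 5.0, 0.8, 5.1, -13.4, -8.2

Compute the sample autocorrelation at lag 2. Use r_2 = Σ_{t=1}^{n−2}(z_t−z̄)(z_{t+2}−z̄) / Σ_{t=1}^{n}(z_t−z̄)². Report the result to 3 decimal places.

Mean z̄ = (-0.9 − 2.1 + 15.0 − 0.5 + 0.4 + 5.0 + 0.8 + 5.1 − 13.4 − 8.2)/10 = 0.1200
Numerator Σ_{t=1}^{8}(z_t−z̄)(z_{t+2}−z̄) = -38.7948
Denominator Σ(z_t−z̄)² = 528.9360
r_2 = -38.7948 / 528.9360 = -0.073

-0.073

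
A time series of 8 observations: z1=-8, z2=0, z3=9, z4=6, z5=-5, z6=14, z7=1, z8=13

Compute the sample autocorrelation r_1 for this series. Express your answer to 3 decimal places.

-0.276

Mean z̄ = (-8 + 0 + 9 + 6 − 5 + 14 + 1 + 13)/8 = 3.7500
Deviations from mean: -11.7500, -3.7500, 5.2500, 2.2500, -8.7500, 10.2500, -2.7500, 9.2500
Σ(z_t−z̄)(z_{t+1}−z̄) = (44.0625) + (-19.6875) + (11.8125) + (-19.6875) + (-89.6875) + (-28.1875) + (-25.4375) = -126.8125
Denominator Σ(z_t−z̄)² = 459.5000
r_1 = -126.8125 / 459.5000 = -0.276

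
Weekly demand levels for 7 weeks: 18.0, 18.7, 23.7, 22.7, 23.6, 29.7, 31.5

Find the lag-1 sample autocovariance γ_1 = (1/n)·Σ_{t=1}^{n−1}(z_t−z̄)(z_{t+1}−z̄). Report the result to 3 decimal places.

10.678

Mean z̄ = (18.0 + 18.7 + 23.7 + 22.7 + 23.6 + 29.7 + 31.5)/7 = 23.9857
Deviations: -5.9857, -5.2857, -0.2857, -1.2857, -0.3857, 5.7143, 7.5143
Σ_{t=1}^{6}(z_t−z̄)(z_{t+1}−z̄) = 74.7469
γ_1 = 74.7469 / 7 = 10.678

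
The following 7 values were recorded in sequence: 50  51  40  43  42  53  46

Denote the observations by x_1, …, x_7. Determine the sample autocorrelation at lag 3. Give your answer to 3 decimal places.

-0.489

Mean x̄ = (50 + 51 + 40 + 43 + 42 + 53 + 46)/7 = 46.4286
Deviations from mean: 3.5714, 4.5714, -6.4286, -3.4286, -4.4286, 6.5714, -0.4286
Σ(x_t−x̄)(x_{t+3}−x̄) = (-12.2449) + (-20.2449) + (-42.2449) + (1.4694) = -73.2653
Denominator Σ(x_t−x̄)² = 149.7143
r_3 = -73.2653 / 149.7143 = -0.489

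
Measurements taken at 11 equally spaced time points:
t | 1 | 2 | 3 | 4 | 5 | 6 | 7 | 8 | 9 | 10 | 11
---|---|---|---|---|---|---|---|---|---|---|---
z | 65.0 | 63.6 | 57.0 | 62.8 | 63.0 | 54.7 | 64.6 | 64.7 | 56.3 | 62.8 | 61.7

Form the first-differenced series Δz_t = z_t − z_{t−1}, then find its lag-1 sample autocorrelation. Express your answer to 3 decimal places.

First differences Δz: -1.4, -6.6, 5.8, 0.2, -8.3, 9.9, 0.1, -8.4, 6.5, -1.1
Mean of differences = -0.3300
Numerator Σ(Δz_t−Δz̄)(Δz_{t+1}−Δz̄) = -173.6829
Denominator Σ(Δz_t−Δz̄)² = 359.0410
r_1(Δz) = -173.6829 / 359.0410 = -0.484

-0.484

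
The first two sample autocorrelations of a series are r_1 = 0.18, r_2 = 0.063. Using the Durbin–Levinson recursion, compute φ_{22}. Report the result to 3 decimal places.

0.032

φ_{22} = (r_2 − r_1²) / (1 − r_1²)
r_1² = (0.18)² = 0.0324
Numerator = 0.063 − 0.0324 = 0.0306; denominator = 1 − 0.0324 = 0.9676
φ_{22} = 0.0306 / 0.9676 = 0.032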